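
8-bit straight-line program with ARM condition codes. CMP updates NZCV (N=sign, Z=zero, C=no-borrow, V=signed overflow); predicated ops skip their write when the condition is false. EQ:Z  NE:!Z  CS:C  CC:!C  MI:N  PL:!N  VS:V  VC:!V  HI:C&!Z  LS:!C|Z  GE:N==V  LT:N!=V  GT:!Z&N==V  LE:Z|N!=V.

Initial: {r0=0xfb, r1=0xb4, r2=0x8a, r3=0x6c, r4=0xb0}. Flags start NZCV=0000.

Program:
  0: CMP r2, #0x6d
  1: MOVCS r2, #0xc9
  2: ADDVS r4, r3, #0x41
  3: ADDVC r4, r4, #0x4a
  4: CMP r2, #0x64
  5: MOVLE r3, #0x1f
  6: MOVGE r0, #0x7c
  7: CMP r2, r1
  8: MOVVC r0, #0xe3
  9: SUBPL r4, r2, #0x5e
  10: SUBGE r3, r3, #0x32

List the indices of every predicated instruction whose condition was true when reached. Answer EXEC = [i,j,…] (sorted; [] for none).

[0] flags=0011 → (cmp)
[1] flags=0011 CS?T → r2=0xc9
[2] flags=0011 VS?T → r4=0xad
[3] flags=0011 VC?F → skip
[4] flags=0011 → (cmp)
[5] flags=0011 LE?T → r3=0x1f
[6] flags=0011 GE?F → skip
[7] flags=0010 → (cmp)
[8] flags=0010 VC?T → r0=0xe3
[9] flags=0010 PL?T → r4=0x6b
[10] flags=0010 GE?T → r3=0xed

EXEC = [1,2,5,8,9,10]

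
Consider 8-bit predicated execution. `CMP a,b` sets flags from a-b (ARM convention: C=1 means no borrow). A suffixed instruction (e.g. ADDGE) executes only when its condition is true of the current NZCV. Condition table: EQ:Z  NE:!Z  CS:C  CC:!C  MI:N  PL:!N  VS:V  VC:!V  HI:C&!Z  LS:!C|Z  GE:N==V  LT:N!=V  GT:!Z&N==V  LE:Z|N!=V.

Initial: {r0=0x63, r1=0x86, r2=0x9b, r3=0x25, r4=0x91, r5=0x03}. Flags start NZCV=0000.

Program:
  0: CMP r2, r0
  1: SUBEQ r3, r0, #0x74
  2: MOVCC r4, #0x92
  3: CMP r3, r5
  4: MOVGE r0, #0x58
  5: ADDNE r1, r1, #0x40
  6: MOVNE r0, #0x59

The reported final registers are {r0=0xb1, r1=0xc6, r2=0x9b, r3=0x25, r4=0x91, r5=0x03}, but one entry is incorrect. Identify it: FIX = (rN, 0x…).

FIX = (r0, 0x59)

[0] flags=0011 → (cmp)
[1] flags=0011 EQ?F → skip
[2] flags=0011 CC?F → skip
[3] flags=0010 → (cmp)
[4] flags=0010 GE?T → r0=0x58
[5] flags=0010 NE?T → r1=0xc6
[6] flags=0010 NE?T → r0=0x59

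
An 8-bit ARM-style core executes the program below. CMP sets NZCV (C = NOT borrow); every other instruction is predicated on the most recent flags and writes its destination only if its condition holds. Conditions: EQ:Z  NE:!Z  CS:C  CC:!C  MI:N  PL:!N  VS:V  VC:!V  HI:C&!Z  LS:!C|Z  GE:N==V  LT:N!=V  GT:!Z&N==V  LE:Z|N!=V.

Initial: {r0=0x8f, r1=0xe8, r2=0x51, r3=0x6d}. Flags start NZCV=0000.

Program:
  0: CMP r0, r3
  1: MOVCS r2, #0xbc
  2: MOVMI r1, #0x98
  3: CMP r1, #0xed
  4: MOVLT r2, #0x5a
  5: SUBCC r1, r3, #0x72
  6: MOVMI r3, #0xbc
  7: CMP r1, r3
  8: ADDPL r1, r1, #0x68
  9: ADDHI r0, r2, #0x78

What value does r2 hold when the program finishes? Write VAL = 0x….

VAL = 0x5a

[0] flags=0011 → (cmp)
[1] flags=0011 CS?T → r2=0xbc
[2] flags=0011 MI?F → skip
[3] flags=1000 → (cmp)
[4] flags=1000 LT?T → r2=0x5a
[5] flags=1000 CC?T → r1=0xfb
[6] flags=1000 MI?T → r3=0xbc
[7] flags=0010 → (cmp)
[8] flags=0010 PL?T → r1=0x63
[9] flags=0010 HI?T → r0=0xd2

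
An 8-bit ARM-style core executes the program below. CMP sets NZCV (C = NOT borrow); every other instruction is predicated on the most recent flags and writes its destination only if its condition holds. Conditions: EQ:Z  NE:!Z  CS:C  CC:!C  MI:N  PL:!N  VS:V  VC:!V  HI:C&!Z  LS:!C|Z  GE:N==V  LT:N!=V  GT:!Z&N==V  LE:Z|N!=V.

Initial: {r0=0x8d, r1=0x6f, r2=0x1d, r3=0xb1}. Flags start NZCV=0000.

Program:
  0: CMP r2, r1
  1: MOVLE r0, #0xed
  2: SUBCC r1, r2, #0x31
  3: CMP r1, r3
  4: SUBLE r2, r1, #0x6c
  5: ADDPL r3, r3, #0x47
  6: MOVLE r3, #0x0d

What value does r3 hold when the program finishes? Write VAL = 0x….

VAL = 0xf8

[0] flags=1000 → (cmp)
[1] flags=1000 LE?T → r0=0xed
[2] flags=1000 CC?T → r1=0xec
[3] flags=0010 → (cmp)
[4] flags=0010 LE?F → skip
[5] flags=0010 PL?T → r3=0xf8
[6] flags=0010 LE?F → skip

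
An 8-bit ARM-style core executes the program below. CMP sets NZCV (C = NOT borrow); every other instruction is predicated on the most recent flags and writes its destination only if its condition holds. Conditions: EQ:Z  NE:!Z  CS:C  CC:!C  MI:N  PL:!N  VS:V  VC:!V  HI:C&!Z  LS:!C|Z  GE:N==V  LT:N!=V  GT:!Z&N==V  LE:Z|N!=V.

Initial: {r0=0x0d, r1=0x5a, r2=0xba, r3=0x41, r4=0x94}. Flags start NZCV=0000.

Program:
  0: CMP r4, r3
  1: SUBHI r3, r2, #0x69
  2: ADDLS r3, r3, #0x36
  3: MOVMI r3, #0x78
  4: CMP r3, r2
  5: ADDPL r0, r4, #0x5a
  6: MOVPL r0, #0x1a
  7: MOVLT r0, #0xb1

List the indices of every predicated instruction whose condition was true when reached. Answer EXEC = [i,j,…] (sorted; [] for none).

EXEC = [1]

[0] flags=0011 → (cmp)
[1] flags=0011 HI?T → r3=0x51
[2] flags=0011 LS?F → skip
[3] flags=0011 MI?F → skip
[4] flags=1001 → (cmp)
[5] flags=1001 PL?F → skip
[6] flags=1001 PL?F → skip
[7] flags=1001 LT?F → skip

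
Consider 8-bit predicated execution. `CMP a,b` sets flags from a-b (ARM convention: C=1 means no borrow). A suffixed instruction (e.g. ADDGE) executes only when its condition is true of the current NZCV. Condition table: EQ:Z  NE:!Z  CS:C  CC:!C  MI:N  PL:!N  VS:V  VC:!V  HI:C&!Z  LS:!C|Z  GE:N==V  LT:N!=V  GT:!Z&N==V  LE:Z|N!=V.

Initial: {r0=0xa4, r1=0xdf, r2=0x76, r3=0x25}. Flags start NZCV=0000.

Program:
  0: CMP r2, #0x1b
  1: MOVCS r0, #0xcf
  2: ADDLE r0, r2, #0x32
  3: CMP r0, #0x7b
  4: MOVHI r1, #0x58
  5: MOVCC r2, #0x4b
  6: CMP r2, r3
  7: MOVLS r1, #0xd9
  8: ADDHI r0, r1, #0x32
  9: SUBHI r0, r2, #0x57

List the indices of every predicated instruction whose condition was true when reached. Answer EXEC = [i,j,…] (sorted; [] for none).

EXEC = [1,4,8,9]

[0] flags=0010 → (cmp)
[1] flags=0010 CS?T → r0=0xcf
[2] flags=0010 LE?F → skip
[3] flags=0011 → (cmp)
[4] flags=0011 HI?T → r1=0x58
[5] flags=0011 CC?F → skip
[6] flags=0010 → (cmp)
[7] flags=0010 LS?F → skip
[8] flags=0010 HI?T → r0=0x8a
[9] flags=0010 HI?T → r0=0x1f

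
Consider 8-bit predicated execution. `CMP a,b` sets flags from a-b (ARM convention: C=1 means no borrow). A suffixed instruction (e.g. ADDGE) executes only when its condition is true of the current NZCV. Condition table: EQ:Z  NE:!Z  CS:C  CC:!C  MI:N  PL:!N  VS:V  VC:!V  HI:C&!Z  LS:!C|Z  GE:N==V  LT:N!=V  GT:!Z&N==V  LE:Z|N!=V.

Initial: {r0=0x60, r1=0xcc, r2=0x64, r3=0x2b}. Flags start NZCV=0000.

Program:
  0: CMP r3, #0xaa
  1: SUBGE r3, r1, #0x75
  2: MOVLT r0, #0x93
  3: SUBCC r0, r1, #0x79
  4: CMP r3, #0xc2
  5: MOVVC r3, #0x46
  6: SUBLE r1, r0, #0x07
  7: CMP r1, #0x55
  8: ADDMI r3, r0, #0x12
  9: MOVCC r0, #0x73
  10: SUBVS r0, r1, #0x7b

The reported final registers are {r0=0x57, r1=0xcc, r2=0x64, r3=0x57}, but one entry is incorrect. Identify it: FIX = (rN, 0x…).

0: ✓ CMP  NZCV=1001
1: ✓ SUBGE  r3←0x57
2: · MOVLT
3: ✓ SUBCC  r0←0x53
4: ✓ CMP  NZCV=1001
5: · MOVVC
6: · SUBLE
7: ✓ CMP  NZCV=0011
8: · ADDMI
9: · MOVCC
10: ✓ SUBVS  r0←0x51

FIX = (r0, 0x51)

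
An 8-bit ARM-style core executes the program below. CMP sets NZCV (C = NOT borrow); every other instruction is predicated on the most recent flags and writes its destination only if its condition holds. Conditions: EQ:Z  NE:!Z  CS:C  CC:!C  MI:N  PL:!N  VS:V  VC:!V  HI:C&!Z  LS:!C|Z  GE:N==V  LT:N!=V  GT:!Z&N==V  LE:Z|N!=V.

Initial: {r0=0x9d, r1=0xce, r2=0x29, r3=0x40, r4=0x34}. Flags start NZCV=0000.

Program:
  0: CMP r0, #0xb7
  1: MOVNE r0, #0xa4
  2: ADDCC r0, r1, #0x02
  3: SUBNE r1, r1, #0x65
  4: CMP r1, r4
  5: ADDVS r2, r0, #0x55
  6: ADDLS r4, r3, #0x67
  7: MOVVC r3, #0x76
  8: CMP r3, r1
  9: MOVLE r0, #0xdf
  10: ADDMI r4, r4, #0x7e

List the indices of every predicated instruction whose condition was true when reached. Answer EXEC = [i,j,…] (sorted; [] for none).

0: ✓ CMP  NZCV=1000
1: ✓ MOVNE  r0←0xa4
2: ✓ ADDCC  r0←0xd0
3: ✓ SUBNE  r1←0x69
4: ✓ CMP  NZCV=0010
5: · ADDVS
6: · ADDLS
7: ✓ MOVVC  r3←0x76
8: ✓ CMP  NZCV=0010
9: · MOVLE
10: · ADDMI

EXEC = [1,2,3,7]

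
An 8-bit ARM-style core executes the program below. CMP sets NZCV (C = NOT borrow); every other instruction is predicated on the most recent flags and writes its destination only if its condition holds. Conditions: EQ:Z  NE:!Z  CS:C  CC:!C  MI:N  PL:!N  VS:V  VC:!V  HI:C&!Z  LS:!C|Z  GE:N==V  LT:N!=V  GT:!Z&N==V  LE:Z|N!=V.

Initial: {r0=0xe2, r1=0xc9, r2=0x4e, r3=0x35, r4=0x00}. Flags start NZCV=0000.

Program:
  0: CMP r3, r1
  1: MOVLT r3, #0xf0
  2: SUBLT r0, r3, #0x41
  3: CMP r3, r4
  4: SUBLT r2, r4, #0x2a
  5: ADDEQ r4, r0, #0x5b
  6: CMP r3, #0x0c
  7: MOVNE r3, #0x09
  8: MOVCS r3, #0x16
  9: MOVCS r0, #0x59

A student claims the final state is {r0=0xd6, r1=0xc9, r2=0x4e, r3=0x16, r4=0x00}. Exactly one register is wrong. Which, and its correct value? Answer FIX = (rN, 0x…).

[0] flags=0000 → (cmp)
[1] flags=0000 LT?F → skip
[2] flags=0000 LT?F → skip
[3] flags=0010 → (cmp)
[4] flags=0010 LT?F → skip
[5] flags=0010 EQ?F → skip
[6] flags=0010 → (cmp)
[7] flags=0010 NE?T → r3=0x09
[8] flags=0010 CS?T → r3=0x16
[9] flags=0010 CS?T → r0=0x59

FIX = (r0, 0x59)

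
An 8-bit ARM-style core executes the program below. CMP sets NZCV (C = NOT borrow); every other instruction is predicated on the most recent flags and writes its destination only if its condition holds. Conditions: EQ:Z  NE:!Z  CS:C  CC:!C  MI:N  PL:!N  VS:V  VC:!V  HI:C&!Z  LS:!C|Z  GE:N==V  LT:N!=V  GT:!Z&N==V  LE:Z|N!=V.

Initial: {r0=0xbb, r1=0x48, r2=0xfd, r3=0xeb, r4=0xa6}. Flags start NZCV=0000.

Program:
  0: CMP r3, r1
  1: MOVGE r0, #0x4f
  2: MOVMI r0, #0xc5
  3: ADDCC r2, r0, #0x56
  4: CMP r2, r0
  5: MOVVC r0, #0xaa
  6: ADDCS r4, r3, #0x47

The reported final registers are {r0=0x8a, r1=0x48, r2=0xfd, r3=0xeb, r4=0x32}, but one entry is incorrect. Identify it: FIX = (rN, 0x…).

0: ✓ CMP  NZCV=1010
1: · MOVGE
2: ✓ MOVMI  r0←0xc5
3: · ADDCC
4: ✓ CMP  NZCV=0010
5: ✓ MOVVC  r0←0xaa
6: ✓ ADDCS  r4←0x32

FIX = (r0, 0xaa)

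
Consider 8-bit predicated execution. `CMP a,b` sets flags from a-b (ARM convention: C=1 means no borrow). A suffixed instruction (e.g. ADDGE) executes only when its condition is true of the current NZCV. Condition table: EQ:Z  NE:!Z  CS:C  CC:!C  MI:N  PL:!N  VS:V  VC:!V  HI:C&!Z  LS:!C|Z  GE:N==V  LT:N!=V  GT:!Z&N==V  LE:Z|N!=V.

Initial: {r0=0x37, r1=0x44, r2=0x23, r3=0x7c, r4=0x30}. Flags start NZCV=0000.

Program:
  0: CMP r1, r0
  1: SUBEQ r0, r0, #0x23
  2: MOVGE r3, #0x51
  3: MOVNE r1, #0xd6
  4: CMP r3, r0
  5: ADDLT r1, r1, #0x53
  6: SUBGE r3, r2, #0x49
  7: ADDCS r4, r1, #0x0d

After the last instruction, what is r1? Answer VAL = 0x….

VAL = 0xd6

0: ✓ CMP  NZCV=0010
1: · SUBEQ
2: ✓ MOVGE  r3←0x51
3: ✓ MOVNE  r1←0xd6
4: ✓ CMP  NZCV=0010
5: · ADDLT
6: ✓ SUBGE  r3←0xda
7: ✓ ADDCS  r4←0xe3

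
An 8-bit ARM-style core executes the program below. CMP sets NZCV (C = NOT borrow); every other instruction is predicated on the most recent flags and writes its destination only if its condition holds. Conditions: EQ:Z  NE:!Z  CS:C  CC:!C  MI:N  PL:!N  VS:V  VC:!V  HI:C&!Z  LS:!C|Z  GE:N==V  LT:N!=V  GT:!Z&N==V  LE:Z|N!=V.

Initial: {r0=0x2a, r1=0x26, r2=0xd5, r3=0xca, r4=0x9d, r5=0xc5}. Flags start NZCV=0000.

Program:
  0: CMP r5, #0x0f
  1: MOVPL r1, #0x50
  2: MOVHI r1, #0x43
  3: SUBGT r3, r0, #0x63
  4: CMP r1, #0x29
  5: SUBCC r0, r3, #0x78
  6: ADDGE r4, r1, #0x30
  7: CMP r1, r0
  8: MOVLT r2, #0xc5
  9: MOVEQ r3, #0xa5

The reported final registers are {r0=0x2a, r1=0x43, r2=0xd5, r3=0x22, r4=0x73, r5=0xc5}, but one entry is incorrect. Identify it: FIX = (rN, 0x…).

0: ✓ CMP  NZCV=1010
1: · MOVPL
2: ✓ MOVHI  r1←0x43
3: · SUBGT
4: ✓ CMP  NZCV=0010
5: · SUBCC
6: ✓ ADDGE  r4←0x73
7: ✓ CMP  NZCV=0010
8: · MOVLT
9: · MOVEQ

FIX = (r3, 0xca)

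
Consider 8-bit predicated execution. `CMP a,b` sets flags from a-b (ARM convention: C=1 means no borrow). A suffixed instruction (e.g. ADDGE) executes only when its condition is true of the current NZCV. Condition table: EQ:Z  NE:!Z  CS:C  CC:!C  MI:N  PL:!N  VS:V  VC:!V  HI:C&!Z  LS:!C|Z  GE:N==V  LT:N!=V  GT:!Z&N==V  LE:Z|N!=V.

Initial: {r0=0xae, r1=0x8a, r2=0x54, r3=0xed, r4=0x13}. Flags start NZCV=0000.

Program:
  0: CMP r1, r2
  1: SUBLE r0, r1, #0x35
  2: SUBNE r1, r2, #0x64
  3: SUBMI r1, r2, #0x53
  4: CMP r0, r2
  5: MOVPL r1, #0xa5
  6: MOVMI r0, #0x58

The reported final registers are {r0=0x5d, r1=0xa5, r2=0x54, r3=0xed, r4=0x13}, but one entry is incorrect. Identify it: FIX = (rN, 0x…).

FIX = (r0, 0x55)

0: ✓ CMP  NZCV=0011
1: ✓ SUBLE  r0←0x55
2: ✓ SUBNE  r1←0xf0
3: · SUBMI
4: ✓ CMP  NZCV=0010
5: ✓ MOVPL  r1←0xa5
6: · MOVMI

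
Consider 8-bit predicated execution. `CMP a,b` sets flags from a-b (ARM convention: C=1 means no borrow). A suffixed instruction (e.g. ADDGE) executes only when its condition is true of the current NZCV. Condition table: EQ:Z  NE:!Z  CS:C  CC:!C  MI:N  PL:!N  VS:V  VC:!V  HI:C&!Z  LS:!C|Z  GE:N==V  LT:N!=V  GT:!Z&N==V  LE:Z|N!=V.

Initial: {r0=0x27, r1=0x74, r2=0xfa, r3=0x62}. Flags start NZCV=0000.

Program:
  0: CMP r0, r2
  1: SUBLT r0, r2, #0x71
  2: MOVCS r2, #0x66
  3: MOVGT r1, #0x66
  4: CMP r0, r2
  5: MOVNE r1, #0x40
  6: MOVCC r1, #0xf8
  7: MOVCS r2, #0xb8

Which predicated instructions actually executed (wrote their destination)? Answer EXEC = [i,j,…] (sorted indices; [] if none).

0: ✓ CMP  NZCV=0000
1: · SUBLT
2: · MOVCS
3: ✓ MOVGT  r1←0x66
4: ✓ CMP  NZCV=0000
5: ✓ MOVNE  r1←0x40
6: ✓ MOVCC  r1←0xf8
7: · MOVCS

EXEC = [3,5,6]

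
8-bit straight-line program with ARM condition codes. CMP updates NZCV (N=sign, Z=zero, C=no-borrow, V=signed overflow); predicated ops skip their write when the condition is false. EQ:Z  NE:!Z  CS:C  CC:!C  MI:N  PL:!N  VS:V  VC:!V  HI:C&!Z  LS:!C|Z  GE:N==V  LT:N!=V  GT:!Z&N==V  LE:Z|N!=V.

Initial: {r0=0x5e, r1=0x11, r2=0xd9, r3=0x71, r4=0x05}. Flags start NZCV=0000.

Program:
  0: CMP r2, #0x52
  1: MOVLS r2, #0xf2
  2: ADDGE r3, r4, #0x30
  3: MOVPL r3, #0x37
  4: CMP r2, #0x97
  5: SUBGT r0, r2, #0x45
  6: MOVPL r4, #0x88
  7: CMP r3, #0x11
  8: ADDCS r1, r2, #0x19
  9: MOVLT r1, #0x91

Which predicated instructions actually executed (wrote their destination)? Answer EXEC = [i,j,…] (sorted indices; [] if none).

EXEC = [5,6,8]

[0] flags=1010 → (cmp)
[1] flags=1010 LS?F → skip
[2] flags=1010 GE?F → skip
[3] flags=1010 PL?F → skip
[4] flags=0010 → (cmp)
[5] flags=0010 GT?T → r0=0x94
[6] flags=0010 PL?T → r4=0x88
[7] flags=0010 → (cmp)
[8] flags=0010 CS?T → r1=0xf2
[9] flags=0010 LT?F → skip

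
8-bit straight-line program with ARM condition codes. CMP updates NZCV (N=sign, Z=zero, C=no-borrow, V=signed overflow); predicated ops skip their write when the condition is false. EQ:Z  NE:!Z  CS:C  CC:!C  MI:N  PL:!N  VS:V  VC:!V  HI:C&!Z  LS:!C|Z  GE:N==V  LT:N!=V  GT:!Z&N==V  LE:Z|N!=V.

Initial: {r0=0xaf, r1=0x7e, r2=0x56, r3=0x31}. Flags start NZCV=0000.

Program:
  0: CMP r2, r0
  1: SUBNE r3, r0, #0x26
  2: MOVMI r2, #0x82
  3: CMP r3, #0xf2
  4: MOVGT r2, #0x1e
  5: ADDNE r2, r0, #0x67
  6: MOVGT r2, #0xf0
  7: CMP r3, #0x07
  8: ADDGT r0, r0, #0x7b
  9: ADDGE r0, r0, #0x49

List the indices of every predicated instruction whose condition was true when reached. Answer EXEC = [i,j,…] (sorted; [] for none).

0: ✓ CMP  NZCV=1001
1: ✓ SUBNE  r3←0x89
2: ✓ MOVMI  r2←0x82
3: ✓ CMP  NZCV=1000
4: · MOVGT
5: ✓ ADDNE  r2←0x16
6: · MOVGT
7: ✓ CMP  NZCV=1010
8: · ADDGT
9: · ADDGE

EXEC = [1,2,5]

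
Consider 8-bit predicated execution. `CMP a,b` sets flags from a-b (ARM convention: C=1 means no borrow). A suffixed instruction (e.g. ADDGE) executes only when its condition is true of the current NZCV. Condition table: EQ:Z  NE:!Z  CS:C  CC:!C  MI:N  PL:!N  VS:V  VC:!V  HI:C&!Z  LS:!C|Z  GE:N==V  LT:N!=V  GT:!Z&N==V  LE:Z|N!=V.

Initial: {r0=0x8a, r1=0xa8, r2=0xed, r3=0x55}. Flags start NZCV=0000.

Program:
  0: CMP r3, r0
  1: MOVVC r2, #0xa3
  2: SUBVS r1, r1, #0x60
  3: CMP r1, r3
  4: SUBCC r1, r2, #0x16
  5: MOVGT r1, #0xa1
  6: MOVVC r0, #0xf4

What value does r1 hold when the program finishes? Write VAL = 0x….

[0] flags=1001 → (cmp)
[1] flags=1001 VC?F → skip
[2] flags=1001 VS?T → r1=0x48
[3] flags=1000 → (cmp)
[4] flags=1000 CC?T → r1=0xd7
[5] flags=1000 GT?F → skip
[6] flags=1000 VC?T → r0=0xf4

VAL = 0xd7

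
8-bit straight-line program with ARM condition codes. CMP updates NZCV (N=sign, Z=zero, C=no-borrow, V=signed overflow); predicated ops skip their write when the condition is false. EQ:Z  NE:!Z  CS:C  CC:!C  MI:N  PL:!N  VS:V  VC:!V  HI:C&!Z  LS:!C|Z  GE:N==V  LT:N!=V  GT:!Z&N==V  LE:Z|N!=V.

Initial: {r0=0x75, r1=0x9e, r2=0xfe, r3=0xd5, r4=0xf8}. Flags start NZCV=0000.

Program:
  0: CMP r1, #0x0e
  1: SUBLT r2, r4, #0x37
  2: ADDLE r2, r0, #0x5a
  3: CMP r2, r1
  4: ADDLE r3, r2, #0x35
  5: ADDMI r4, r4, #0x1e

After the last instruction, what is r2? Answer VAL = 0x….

0: ✓ CMP  NZCV=1010
1: ✓ SUBLT  r2←0xc1
2: ✓ ADDLE  r2←0xcf
3: ✓ CMP  NZCV=0010
4: · ADDLE
5: · ADDMI

VAL = 0xcf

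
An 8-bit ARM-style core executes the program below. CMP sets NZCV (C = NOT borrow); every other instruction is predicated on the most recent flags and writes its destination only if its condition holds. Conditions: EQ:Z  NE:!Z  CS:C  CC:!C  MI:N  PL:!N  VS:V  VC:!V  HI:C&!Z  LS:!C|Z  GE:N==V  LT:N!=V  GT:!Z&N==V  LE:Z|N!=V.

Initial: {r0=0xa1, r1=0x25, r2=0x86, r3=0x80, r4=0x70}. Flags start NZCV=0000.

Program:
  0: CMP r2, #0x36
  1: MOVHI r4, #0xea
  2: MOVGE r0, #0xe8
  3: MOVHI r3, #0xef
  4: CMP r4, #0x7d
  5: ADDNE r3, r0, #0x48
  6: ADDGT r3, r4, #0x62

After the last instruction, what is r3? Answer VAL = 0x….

0: ✓ CMP  NZCV=0011
1: ✓ MOVHI  r4←0xea
2: · MOVGE
3: ✓ MOVHI  r3←0xef
4: ✓ CMP  NZCV=0011
5: ✓ ADDNE  r3←0xe9
6: · ADDGT

VAL = 0xe9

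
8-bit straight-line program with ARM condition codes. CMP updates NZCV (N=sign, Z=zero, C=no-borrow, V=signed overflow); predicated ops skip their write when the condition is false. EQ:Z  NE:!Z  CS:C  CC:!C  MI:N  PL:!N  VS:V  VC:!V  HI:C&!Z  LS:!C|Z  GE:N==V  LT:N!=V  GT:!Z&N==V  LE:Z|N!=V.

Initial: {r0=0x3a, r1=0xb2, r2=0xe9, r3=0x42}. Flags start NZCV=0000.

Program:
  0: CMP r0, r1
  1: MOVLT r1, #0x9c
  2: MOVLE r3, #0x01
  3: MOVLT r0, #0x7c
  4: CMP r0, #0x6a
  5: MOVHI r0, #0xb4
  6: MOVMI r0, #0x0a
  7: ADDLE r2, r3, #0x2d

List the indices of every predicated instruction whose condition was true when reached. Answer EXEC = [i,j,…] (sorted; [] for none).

EXEC = [6,7]

0: ✓ CMP  NZCV=1001
1: · MOVLT
2: · MOVLE
3: · MOVLT
4: ✓ CMP  NZCV=1000
5: · MOVHI
6: ✓ MOVMI  r0←0x0a
7: ✓ ADDLE  r2←0x6f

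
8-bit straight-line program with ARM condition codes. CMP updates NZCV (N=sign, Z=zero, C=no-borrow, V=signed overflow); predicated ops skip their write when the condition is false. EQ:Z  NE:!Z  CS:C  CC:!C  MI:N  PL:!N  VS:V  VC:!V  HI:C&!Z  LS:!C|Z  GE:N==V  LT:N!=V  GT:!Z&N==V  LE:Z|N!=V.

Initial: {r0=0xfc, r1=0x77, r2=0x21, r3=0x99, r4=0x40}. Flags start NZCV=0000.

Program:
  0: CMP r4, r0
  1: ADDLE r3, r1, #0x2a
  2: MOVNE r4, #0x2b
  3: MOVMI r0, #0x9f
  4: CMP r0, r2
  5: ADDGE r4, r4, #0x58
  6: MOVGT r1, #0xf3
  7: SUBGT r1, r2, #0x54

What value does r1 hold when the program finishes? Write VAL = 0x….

0: ✓ CMP  NZCV=0000
1: · ADDLE
2: ✓ MOVNE  r4←0x2b
3: · MOVMI
4: ✓ CMP  NZCV=1010
5: · ADDGE
6: · MOVGT
7: · SUBGT

VAL = 0x77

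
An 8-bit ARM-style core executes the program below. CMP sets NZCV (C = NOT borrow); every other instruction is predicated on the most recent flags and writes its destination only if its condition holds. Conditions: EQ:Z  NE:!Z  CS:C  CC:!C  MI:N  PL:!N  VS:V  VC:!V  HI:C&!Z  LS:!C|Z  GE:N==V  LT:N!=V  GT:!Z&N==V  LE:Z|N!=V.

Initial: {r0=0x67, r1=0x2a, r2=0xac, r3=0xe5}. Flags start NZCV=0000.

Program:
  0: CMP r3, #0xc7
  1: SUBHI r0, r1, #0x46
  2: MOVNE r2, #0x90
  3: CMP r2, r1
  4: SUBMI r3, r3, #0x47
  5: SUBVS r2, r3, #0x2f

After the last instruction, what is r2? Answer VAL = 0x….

VAL = 0xb6

[0] flags=0010 → (cmp)
[1] flags=0010 HI?T → r0=0xe4
[2] flags=0010 NE?T → r2=0x90
[3] flags=0011 → (cmp)
[4] flags=0011 MI?F → skip
[5] flags=0011 VS?T → r2=0xb6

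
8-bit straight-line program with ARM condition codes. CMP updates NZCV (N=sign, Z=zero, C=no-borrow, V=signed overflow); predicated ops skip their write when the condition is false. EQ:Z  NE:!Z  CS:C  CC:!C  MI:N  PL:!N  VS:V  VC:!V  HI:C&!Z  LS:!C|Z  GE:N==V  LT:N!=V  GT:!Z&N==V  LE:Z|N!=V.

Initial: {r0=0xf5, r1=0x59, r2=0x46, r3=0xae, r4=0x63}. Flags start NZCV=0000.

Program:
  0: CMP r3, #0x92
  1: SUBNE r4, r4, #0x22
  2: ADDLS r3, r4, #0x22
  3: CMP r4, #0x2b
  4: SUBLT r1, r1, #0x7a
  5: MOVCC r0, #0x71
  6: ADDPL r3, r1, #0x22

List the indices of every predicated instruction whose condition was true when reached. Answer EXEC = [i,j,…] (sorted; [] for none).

EXEC = [1,6]

[0] flags=0010 → (cmp)
[1] flags=0010 NE?T → r4=0x41
[2] flags=0010 LS?F → skip
[3] flags=0010 → (cmp)
[4] flags=0010 LT?F → skip
[5] flags=0010 CC?F → skip
[6] flags=0010 PL?T → r3=0x7b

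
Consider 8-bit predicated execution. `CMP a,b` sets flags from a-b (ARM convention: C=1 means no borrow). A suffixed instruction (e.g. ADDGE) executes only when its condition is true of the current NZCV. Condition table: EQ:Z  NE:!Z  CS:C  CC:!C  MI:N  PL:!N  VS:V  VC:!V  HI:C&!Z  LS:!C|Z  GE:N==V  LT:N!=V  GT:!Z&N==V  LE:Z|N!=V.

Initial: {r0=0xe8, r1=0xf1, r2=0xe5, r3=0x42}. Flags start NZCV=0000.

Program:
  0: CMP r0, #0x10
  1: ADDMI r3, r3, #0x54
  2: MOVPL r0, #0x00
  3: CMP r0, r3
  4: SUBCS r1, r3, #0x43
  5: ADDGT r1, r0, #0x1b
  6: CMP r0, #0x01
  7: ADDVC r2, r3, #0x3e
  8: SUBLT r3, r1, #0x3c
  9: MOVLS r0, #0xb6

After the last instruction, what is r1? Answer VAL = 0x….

VAL = 0x03

0: ✓ CMP  NZCV=1010
1: ✓ ADDMI  r3←0x96
2: · MOVPL
3: ✓ CMP  NZCV=0010
4: ✓ SUBCS  r1←0x53
5: ✓ ADDGT  r1←0x03
6: ✓ CMP  NZCV=1010
7: ✓ ADDVC  r2←0xd4
8: ✓ SUBLT  r3←0xc7
9: · MOVLS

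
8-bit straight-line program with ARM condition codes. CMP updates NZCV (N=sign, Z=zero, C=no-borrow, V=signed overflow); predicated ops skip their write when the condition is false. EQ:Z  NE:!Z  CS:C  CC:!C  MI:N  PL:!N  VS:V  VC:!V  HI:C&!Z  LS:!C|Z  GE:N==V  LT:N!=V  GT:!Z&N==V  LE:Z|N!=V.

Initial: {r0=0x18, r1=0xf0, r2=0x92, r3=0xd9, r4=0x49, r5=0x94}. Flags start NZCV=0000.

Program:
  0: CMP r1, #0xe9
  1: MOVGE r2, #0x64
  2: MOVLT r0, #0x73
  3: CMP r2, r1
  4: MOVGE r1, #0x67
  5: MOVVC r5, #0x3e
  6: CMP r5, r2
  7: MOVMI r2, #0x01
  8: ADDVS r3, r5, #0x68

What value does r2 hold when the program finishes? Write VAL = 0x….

0: ✓ CMP  NZCV=0010
1: ✓ MOVGE  r2←0x64
2: · MOVLT
3: ✓ CMP  NZCV=0000
4: ✓ MOVGE  r1←0x67
5: ✓ MOVVC  r5←0x3e
6: ✓ CMP  NZCV=1000
7: ✓ MOVMI  r2←0x01
8: · ADDVS

VAL = 0x01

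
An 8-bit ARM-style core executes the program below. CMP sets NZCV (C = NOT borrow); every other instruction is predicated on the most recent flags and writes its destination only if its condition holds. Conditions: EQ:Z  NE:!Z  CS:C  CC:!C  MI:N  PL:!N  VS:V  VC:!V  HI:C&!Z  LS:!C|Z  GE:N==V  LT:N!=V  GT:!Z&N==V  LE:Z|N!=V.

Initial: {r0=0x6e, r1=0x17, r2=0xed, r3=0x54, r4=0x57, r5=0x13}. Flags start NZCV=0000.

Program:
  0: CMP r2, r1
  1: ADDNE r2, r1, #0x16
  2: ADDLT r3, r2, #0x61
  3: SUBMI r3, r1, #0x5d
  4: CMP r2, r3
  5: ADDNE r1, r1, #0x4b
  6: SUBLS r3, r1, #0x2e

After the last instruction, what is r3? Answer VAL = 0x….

[0] flags=1010 → (cmp)
[1] flags=1010 NE?T → r2=0x2d
[2] flags=1010 LT?T → r3=0x8e
[3] flags=1010 MI?T → r3=0xba
[4] flags=0000 → (cmp)
[5] flags=0000 NE?T → r1=0x62
[6] flags=0000 LS?T → r3=0x34

VAL = 0x34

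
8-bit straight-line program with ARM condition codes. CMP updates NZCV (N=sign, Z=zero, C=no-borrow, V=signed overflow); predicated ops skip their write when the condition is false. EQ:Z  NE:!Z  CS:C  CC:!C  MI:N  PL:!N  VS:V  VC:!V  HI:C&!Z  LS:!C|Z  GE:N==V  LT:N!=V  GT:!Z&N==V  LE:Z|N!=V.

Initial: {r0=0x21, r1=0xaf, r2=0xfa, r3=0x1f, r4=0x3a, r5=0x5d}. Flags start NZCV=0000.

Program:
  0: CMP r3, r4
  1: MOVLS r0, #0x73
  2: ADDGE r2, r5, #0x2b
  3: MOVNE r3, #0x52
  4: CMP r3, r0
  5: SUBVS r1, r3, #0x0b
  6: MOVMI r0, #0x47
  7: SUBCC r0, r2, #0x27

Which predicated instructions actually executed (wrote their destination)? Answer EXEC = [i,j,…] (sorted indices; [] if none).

[0] flags=1000 → (cmp)
[1] flags=1000 LS?T → r0=0x73
[2] flags=1000 GE?F → skip
[3] flags=1000 NE?T → r3=0x52
[4] flags=1000 → (cmp)
[5] flags=1000 VS?F → skip
[6] flags=1000 MI?T → r0=0x47
[7] flags=1000 CC?T → r0=0xd3

EXEC = [1,3,6,7]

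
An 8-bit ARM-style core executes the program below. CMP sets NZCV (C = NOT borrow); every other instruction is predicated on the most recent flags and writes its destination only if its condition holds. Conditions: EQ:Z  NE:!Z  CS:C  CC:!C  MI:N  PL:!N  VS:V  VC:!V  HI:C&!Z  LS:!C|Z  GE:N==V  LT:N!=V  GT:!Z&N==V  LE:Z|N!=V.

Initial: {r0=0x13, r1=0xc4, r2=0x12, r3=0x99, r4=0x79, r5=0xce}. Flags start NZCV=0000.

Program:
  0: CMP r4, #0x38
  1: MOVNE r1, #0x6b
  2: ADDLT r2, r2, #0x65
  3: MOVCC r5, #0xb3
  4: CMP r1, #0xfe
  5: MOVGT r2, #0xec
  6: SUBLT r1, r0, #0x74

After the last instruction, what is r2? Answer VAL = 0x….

VAL = 0xec

0: ✓ CMP  NZCV=0010
1: ✓ MOVNE  r1←0x6b
2: · ADDLT
3: · MOVCC
4: ✓ CMP  NZCV=0000
5: ✓ MOVGT  r2←0xec
6: · SUBLT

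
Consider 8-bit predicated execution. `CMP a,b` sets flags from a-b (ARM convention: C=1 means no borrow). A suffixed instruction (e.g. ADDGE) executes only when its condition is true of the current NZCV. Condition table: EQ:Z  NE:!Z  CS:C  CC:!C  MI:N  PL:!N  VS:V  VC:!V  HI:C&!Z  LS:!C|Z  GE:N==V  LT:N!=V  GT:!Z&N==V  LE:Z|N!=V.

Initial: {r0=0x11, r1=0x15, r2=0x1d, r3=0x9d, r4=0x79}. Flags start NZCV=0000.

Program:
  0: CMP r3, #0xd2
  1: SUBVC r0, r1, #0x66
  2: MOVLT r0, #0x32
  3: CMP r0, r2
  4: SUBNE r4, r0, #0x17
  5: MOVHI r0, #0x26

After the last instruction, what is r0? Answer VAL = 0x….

0: ✓ CMP  NZCV=1000
1: ✓ SUBVC  r0←0xaf
2: ✓ MOVLT  r0←0x32
3: ✓ CMP  NZCV=0010
4: ✓ SUBNE  r4←0x1b
5: ✓ MOVHI  r0←0x26

VAL = 0x26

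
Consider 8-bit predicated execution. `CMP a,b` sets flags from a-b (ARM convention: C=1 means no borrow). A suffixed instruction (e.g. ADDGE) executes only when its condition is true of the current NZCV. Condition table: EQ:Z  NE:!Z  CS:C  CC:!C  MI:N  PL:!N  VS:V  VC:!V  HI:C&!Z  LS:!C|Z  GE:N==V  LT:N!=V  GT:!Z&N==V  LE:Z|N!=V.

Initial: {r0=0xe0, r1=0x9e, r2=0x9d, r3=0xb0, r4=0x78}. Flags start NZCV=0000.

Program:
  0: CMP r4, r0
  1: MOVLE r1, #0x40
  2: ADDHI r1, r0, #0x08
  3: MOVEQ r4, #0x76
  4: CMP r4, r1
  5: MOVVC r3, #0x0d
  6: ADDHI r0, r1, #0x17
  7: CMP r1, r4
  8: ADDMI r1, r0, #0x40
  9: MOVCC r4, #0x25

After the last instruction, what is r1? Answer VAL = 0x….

VAL = 0x9e

0: ✓ CMP  NZCV=1001
1: · MOVLE
2: · ADDHI
3: · MOVEQ
4: ✓ CMP  NZCV=1001
5: · MOVVC
6: · ADDHI
7: ✓ CMP  NZCV=0011
8: · ADDMI
9: · MOVCC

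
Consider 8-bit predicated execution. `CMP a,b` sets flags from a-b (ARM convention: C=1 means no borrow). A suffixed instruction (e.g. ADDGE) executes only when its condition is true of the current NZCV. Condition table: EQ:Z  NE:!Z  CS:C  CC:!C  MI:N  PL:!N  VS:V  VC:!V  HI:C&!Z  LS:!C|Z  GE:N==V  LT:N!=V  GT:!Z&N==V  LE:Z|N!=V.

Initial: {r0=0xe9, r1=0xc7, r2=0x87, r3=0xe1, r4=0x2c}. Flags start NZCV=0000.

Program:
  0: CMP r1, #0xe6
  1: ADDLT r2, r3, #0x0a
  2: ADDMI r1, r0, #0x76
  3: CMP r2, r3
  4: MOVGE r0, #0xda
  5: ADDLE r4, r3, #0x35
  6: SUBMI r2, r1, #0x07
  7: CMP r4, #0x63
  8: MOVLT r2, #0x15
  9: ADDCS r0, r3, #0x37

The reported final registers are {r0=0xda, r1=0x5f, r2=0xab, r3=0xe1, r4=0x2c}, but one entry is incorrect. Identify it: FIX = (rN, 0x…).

FIX = (r2, 0x15)

[0] flags=1000 → (cmp)
[1] flags=1000 LT?T → r2=0xeb
[2] flags=1000 MI?T → r1=0x5f
[3] flags=0010 → (cmp)
[4] flags=0010 GE?T → r0=0xda
[5] flags=0010 LE?F → skip
[6] flags=0010 MI?F → skip
[7] flags=1000 → (cmp)
[8] flags=1000 LT?T → r2=0x15
[9] flags=1000 CS?F → skip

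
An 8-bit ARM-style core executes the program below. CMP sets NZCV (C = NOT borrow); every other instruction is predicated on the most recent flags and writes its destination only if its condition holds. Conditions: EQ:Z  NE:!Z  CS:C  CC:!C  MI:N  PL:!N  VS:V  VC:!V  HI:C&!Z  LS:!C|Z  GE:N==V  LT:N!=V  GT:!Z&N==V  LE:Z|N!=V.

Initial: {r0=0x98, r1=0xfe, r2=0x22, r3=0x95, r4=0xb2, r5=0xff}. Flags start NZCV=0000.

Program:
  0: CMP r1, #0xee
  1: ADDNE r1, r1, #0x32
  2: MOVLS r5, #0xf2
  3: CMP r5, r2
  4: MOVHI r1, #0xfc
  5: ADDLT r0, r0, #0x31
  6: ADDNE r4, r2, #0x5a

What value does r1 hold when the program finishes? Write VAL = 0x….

VAL = 0xfc

0: ✓ CMP  NZCV=0010
1: ✓ ADDNE  r1←0x30
2: · MOVLS
3: ✓ CMP  NZCV=1010
4: ✓ MOVHI  r1←0xfc
5: ✓ ADDLT  r0←0xc9
6: ✓ ADDNE  r4←0x7c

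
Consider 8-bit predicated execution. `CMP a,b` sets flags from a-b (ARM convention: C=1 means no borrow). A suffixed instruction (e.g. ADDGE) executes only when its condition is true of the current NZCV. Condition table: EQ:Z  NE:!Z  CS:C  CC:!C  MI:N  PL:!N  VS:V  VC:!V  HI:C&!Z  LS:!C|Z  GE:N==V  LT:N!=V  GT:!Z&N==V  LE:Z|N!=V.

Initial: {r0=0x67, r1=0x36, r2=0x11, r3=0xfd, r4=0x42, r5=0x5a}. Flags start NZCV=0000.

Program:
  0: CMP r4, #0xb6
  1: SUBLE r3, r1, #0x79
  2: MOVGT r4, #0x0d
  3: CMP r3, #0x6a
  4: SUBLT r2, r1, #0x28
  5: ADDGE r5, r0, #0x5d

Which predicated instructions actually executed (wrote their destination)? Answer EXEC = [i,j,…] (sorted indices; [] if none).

EXEC = [2,4]

[0] flags=1001 → (cmp)
[1] flags=1001 LE?F → skip
[2] flags=1001 GT?T → r4=0x0d
[3] flags=1010 → (cmp)
[4] flags=1010 LT?T → r2=0x0e
[5] flags=1010 GE?F → skip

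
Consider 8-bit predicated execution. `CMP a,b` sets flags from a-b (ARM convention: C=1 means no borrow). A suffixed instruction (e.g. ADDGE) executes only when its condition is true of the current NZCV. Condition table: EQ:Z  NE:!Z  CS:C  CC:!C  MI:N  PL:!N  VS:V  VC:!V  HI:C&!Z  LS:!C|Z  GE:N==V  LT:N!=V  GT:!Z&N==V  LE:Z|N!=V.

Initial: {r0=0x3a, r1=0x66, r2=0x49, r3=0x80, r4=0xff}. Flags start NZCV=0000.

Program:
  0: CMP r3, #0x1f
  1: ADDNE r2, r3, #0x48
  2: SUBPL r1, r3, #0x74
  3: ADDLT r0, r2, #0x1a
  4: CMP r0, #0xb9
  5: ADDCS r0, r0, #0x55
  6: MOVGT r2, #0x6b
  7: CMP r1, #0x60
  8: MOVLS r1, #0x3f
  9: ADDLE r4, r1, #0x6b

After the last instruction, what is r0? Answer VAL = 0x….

VAL = 0x37

0: ✓ CMP  NZCV=0011
1: ✓ ADDNE  r2←0xc8
2: ✓ SUBPL  r1←0x0c
3: ✓ ADDLT  r0←0xe2
4: ✓ CMP  NZCV=0010
5: ✓ ADDCS  r0←0x37
6: ✓ MOVGT  r2←0x6b
7: ✓ CMP  NZCV=1000
8: ✓ MOVLS  r1←0x3f
9: ✓ ADDLE  r4←0xaa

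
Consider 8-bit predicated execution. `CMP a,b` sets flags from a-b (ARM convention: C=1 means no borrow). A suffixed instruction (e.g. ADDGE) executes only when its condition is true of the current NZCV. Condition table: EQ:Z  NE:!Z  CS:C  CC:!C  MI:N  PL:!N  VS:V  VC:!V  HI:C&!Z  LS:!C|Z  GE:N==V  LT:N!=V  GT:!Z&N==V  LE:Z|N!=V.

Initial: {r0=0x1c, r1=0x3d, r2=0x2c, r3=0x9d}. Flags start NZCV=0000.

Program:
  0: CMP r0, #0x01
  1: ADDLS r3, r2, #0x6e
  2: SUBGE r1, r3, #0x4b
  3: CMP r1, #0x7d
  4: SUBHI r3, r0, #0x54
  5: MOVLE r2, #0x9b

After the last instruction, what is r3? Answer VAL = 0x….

[0] flags=0010 → (cmp)
[1] flags=0010 LS?F → skip
[2] flags=0010 GE?T → r1=0x52
[3] flags=1000 → (cmp)
[4] flags=1000 HI?F → skip
[5] flags=1000 LE?T → r2=0x9b

VAL = 0x9d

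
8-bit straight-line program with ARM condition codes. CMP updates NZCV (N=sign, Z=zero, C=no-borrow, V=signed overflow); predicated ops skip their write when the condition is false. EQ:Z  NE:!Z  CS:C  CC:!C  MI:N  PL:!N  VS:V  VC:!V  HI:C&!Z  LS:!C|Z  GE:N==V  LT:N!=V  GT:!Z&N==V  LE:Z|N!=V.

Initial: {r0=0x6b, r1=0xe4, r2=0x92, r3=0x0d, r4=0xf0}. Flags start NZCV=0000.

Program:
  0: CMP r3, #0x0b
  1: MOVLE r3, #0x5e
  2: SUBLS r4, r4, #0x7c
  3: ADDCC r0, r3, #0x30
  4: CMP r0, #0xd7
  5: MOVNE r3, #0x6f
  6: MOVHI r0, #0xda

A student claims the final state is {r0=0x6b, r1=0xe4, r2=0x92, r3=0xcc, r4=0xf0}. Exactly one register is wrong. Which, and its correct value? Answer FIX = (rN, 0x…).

FIX = (r3, 0x6f)

[0] flags=0010 → (cmp)
[1] flags=0010 LE?F → skip
[2] flags=0010 LS?F → skip
[3] flags=0010 CC?F → skip
[4] flags=1001 → (cmp)
[5] flags=1001 NE?T → r3=0x6f
[6] flags=1001 HI?F → skip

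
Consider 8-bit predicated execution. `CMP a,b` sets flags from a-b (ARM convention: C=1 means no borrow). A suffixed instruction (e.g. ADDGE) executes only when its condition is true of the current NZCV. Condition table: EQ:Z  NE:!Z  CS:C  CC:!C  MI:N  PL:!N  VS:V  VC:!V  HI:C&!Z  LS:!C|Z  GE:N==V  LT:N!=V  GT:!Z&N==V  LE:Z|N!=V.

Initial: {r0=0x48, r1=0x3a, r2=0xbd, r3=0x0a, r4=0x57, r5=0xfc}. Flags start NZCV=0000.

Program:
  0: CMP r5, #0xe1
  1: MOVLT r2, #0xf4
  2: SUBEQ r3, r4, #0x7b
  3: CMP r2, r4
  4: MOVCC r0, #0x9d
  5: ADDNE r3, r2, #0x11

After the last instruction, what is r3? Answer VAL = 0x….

0: ✓ CMP  NZCV=0010
1: · MOVLT
2: · SUBEQ
3: ✓ CMP  NZCV=0011
4: · MOVCC
5: ✓ ADDNE  r3←0xce

VAL = 0xce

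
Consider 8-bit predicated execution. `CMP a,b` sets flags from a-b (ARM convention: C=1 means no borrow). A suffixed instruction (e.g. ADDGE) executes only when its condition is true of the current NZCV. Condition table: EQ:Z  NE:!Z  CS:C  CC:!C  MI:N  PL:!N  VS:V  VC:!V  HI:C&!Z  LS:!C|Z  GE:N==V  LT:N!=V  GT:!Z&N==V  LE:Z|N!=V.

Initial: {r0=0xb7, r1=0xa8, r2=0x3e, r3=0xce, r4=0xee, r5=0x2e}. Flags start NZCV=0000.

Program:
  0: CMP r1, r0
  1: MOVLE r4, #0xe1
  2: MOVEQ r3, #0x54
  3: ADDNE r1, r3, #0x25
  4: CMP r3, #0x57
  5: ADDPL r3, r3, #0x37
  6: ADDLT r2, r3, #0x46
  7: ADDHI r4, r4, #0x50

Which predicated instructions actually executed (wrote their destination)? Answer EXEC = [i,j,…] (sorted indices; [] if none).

EXEC = [1,3,5,6,7]

[0] flags=1000 → (cmp)
[1] flags=1000 LE?T → r4=0xe1
[2] flags=1000 EQ?F → skip
[3] flags=1000 NE?T → r1=0xf3
[4] flags=0011 → (cmp)
[5] flags=0011 PL?T → r3=0x05
[6] flags=0011 LT?T → r2=0x4b
[7] flags=0011 HI?T → r4=0x31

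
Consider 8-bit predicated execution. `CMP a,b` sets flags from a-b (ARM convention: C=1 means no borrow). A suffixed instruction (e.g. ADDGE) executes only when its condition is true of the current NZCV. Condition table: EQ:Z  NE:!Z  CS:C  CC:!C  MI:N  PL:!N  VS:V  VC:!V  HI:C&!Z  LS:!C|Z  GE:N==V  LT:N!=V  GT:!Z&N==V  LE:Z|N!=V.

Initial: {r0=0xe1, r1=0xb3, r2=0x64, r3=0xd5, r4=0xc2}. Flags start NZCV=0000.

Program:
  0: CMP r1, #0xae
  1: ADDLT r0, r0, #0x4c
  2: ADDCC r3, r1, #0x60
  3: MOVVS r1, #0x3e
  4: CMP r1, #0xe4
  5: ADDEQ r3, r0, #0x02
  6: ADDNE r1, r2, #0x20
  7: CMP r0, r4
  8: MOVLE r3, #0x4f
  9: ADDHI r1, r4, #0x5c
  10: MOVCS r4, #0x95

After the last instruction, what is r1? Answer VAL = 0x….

VAL = 0x1e

0: ✓ CMP  NZCV=0010
1: · ADDLT
2: · ADDCC
3: · MOVVS
4: ✓ CMP  NZCV=1000
5: · ADDEQ
6: ✓ ADDNE  r1←0x84
7: ✓ CMP  NZCV=0010
8: · MOVLE
9: ✓ ADDHI  r1←0x1e
10: ✓ MOVCS  r4←0x95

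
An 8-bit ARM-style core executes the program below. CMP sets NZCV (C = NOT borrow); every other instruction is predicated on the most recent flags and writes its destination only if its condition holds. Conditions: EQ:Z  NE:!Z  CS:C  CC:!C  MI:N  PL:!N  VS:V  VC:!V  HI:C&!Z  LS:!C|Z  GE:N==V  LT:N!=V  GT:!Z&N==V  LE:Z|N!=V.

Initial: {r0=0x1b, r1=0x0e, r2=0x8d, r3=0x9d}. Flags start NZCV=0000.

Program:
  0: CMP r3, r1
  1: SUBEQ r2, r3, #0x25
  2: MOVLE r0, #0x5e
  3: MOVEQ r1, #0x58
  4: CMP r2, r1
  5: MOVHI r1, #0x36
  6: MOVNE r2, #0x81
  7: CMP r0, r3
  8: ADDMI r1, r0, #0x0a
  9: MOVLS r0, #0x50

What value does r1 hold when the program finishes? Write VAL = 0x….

[0] flags=1010 → (cmp)
[1] flags=1010 EQ?F → skip
[2] flags=1010 LE?T → r0=0x5e
[3] flags=1010 EQ?F → skip
[4] flags=0011 → (cmp)
[5] flags=0011 HI?T → r1=0x36
[6] flags=0011 NE?T → r2=0x81
[7] flags=1001 → (cmp)
[8] flags=1001 MI?T → r1=0x68
[9] flags=1001 LS?T → r0=0x50

VAL = 0x68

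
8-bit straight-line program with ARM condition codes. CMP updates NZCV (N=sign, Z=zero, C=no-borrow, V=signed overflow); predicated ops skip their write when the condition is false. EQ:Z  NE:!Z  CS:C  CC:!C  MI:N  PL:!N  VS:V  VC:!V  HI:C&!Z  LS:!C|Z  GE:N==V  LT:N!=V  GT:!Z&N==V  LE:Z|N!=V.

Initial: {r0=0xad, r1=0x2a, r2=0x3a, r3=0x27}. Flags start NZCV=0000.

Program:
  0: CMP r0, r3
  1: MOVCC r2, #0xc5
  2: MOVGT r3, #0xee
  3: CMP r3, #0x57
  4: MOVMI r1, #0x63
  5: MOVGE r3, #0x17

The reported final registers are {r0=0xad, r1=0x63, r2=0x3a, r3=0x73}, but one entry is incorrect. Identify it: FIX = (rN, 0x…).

[0] flags=1010 → (cmp)
[1] flags=1010 CC?F → skip
[2] flags=1010 GT?F → skip
[3] flags=1000 → (cmp)
[4] flags=1000 MI?T → r1=0x63
[5] flags=1000 GE?F → skip

FIX = (r3, 0x27)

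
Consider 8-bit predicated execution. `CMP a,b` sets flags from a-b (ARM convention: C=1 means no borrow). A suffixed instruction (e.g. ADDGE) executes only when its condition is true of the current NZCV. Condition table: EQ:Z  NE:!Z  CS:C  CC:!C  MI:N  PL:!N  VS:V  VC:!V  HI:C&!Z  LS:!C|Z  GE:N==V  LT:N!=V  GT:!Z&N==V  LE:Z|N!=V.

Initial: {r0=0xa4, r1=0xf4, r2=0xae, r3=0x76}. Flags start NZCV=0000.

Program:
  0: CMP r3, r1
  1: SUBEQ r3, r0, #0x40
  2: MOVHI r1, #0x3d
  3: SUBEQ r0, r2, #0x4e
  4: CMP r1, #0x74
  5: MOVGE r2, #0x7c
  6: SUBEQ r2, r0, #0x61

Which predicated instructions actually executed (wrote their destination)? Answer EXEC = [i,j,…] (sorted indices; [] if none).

0: ✓ CMP  NZCV=1001
1: · SUBEQ
2: · MOVHI
3: · SUBEQ
4: ✓ CMP  NZCV=1010
5: · MOVGE
6: · SUBEQ

EXEC = []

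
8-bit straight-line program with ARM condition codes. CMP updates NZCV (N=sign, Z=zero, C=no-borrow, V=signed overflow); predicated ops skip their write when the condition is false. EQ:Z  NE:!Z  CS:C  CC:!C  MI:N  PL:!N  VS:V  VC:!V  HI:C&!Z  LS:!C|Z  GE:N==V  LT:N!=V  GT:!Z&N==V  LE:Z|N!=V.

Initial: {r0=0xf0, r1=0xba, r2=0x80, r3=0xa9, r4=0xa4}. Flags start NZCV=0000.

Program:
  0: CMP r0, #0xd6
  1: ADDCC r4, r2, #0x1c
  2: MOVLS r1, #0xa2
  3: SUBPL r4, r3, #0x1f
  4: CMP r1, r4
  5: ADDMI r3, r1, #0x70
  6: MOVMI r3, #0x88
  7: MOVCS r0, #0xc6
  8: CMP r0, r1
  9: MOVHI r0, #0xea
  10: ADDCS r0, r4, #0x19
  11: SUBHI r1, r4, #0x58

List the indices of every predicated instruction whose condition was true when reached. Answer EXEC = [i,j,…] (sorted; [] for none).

EXEC = [3,7,9,10,11]

[0] flags=0010 → (cmp)
[1] flags=0010 CC?F → skip
[2] flags=0010 LS?F → skip
[3] flags=0010 PL?T → r4=0x8a
[4] flags=0010 → (cmp)
[5] flags=0010 MI?F → skip
[6] flags=0010 MI?F → skip
[7] flags=0010 CS?T → r0=0xc6
[8] flags=0010 → (cmp)
[9] flags=0010 HI?T → r0=0xea
[10] flags=0010 CS?T → r0=0xa3
[11] flags=0010 HI?T → r1=0x32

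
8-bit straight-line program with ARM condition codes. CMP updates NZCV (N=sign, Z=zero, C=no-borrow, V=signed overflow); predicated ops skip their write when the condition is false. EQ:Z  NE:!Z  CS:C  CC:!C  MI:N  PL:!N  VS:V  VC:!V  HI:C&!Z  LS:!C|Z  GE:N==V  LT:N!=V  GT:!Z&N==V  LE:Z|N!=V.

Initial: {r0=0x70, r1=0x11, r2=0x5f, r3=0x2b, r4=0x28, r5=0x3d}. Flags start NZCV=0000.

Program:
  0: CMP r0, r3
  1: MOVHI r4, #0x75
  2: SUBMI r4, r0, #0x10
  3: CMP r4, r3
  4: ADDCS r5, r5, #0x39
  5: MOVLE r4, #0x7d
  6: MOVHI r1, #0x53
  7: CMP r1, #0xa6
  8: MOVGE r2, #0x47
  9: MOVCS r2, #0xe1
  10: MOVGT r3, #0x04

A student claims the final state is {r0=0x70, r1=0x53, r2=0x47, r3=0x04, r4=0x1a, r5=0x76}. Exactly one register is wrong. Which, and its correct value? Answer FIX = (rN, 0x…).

0: ✓ CMP  NZCV=0010
1: ✓ MOVHI  r4←0x75
2: · SUBMI
3: ✓ CMP  NZCV=0010
4: ✓ ADDCS  r5←0x76
5: · MOVLE
6: ✓ MOVHI  r1←0x53
7: ✓ CMP  NZCV=1001
8: ✓ MOVGE  r2←0x47
9: · MOVCS
10: ✓ MOVGT  r3←0x04

FIX = (r4, 0x75)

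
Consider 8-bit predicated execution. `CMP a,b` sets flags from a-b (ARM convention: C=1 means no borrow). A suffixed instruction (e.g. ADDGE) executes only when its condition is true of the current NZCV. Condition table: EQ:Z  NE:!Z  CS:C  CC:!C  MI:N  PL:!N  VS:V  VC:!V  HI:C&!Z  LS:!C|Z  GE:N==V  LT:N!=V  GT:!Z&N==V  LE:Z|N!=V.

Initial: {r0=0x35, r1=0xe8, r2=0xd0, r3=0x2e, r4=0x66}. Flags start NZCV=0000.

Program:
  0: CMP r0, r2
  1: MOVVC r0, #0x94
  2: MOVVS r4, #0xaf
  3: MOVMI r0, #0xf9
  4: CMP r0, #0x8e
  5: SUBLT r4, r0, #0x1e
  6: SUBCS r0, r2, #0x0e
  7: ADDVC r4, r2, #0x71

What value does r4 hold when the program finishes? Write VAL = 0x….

0: ✓ CMP  NZCV=0000
1: ✓ MOVVC  r0←0x94
2: · MOVVS
3: · MOVMI
4: ✓ CMP  NZCV=0010
5: · SUBLT
6: ✓ SUBCS  r0←0xc2
7: ✓ ADDVC  r4←0x41

VAL = 0x41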